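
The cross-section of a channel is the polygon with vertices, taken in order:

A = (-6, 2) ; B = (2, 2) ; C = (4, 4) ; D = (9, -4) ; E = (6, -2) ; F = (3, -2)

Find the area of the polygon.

37

Apply the surveyor's formula: 2A = Σ (x_i·y_{i+1} − x_{i+1}·y_i), indices taken mod 6.
Cross-terms: -16, 0, -52, 6, -6, -6  ⇒  Σ = -74
Area = |Σ|/2 = 37.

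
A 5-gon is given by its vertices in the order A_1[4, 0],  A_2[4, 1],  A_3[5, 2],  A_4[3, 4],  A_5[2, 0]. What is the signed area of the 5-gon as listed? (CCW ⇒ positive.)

Σ = (4) + (3) + (14) + (-8) + (0) = 13
Signed area = Σ/2 = 6.5 (positive ⇒ counter-clockwise traversal).

6.5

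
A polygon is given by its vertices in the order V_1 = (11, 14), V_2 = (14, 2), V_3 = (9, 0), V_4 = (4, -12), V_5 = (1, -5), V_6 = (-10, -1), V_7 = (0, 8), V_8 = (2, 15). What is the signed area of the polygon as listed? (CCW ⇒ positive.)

-296

Cross-terms: -174, -18, -108, -8, -51, -80, -16, -137  ⇒  Σ = -592
Signed area = Σ/2 = -296 (negative ⇒ clockwise traversal).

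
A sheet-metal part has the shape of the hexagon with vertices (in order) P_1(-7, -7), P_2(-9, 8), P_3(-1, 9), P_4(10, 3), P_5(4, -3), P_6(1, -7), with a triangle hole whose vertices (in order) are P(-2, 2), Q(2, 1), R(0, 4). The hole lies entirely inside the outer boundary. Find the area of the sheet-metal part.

Outer boundary:
Apply the shoelace formula: 2A = Σ (x_i·y_{i+1} − x_{i+1}·y_i), indices taken mod 6.
Σ = (-119) + (-73) + (-93) + (-42) + (-25) + (-56) = -408
Area = |Σ|/2 = 204.
Hole:
Σ = (-6) + (8) + (8) = 10
Area = |Σ|/2 = 5.
Net area = 204 − 5 = 199.

199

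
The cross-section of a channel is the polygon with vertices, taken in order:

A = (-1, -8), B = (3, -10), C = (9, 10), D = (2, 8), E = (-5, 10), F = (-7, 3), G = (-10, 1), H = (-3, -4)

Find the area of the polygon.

203.5

Apply the shoelace (surveyor's) formula: 2A = Σ (x_i·y_{i+1} − x_{i+1}·y_i), indices taken mod 8.
Cross-terms: 34, 120, 52, 60, 55, 23, 43, 20  ⇒  Σ = 407
Area = |Σ|/2 = 203.5.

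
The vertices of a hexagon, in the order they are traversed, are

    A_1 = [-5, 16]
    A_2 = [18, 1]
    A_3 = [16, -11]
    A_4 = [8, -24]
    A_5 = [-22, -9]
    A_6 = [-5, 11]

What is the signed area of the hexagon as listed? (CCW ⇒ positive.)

Cross-terms: -293, -214, -296, -600, -287, -25  ⇒  Σ = -1715
Signed area = Σ/2 = -857.5 (negative ⇒ clockwise traversal).

-857.5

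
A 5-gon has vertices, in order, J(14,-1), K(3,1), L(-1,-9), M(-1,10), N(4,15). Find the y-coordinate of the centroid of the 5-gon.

Apply Gauss's area formula. First the cross-terms c_i = x_i·y_{i+1} − x_{i+1}·y_i:
  17, -26, -19, -55, -214  ⇒  2A = -297, A = -148.5.
Then Σ (y_i + y_{i+1})·c_i = -4182, so ȳ = -4182 / (6·(-148.5)) = 1394/297.

1394/297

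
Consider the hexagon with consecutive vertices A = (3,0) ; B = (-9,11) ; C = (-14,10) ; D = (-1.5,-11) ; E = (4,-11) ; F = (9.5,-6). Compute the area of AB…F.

Apply the shoelace (surveyor's) formula: 2A = Σ (x_i·y_{i+1} − x_{i+1}·y_i), indices taken mod 6.
Cross-terms: 33, 64, 169, 60.5, 80.5, 18  ⇒  Σ = 425
Area = |Σ|/2 = 212.5.

212.5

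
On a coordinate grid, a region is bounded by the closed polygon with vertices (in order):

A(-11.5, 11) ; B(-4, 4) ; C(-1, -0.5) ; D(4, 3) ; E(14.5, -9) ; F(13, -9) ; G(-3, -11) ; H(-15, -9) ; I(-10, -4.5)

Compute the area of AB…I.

291.125

Cross-terms: -2, 6, -1, -79.5, -13.5, -170, -138, -22.5, -161.75  ⇒  Σ = -582.25
Area = |Σ|/2 = 291.125.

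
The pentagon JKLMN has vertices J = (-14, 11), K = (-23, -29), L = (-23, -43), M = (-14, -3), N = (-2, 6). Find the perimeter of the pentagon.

|JK| = √((-9)² + (-40)²) = √1681 = 41
|KL| = √((0)² + (-14)²) = √196 = 14
|LM| = √((9)² + (40)²) = √1681 = 41
|MN| = √((12)² + (9)²) = √225 = 15
|NJ| = √((-12)² + (5)²) = √169 = 13
Perimeter = 41 + 14 + 41 + 15 + 13 = 124.

124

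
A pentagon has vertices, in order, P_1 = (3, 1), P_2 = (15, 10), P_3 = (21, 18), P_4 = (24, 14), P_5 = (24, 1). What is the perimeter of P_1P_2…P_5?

|P_1P_2| = √((12)² + (9)²) = √225 = 15
|P_2P_3| = √((6)² + (8)²) = √100 = 10
|P_3P_4| = √((3)² + (-4)²) = √25 = 5
|P_4P_5| = √((0)² + (-13)²) = √169 = 13
|P_5P_1| = √((-21)² + (0)²) = √441 = 21
Perimeter = 15 + 10 + 5 + 13 + 21 = 64.

64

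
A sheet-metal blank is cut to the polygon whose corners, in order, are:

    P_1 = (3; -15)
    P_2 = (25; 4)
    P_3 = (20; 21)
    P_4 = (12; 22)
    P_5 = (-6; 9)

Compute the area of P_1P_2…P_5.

661.5

Apply Gauss's area formula: 2A = Σ (x_i·y_{i+1} − x_{i+1}·y_i), indices taken mod 5.
Σ = (387) + (445) + (188) + (240) + (63) = 1323
Area = |Σ|/2 = 661.5.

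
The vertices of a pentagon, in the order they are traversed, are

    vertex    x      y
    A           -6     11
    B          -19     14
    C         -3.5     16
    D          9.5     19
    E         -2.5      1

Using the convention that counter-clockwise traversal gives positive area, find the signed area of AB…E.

-156.5

Apply the surveyor's formula: 2A = Σ (x_i·y_{i+1} − x_{i+1}·y_i), indices taken mod 5.
Σ = (125) + (-255) + (-218.5) + (57) + (-21.5) = -313
Signed area = Σ/2 = -156.5 (negative ⇒ clockwise traversal).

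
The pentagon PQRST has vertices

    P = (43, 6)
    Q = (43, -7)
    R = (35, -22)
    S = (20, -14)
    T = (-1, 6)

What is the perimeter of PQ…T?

|PQ| = √((0)² + (-13)²) = √169 = 13
|QR| = √((-8)² + (-15)²) = √289 = 17
|RS| = √((-15)² + (8)²) = √289 = 17
|ST| = √((-21)² + (20)²) = √841 = 29
|TP| = √((44)² + (0)²) = √1936 = 44
Perimeter = 13 + 17 + 17 + 29 + 44 = 120.

120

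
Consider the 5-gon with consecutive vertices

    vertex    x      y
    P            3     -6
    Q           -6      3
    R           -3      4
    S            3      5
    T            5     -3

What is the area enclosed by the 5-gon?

62

Σ = (-27) + (-15) + (-27) + (-34) + (-21) = -124
Area = |Σ|/2 = 62.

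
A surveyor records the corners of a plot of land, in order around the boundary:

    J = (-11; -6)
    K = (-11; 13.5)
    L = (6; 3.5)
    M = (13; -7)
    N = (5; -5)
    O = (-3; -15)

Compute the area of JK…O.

344.25

J→K: (-11)(13.5) − (-11)(-6) = -214.5
K→L: (-11)(3.5) − (6)(13.5) = -119.5
L→M: (6)(-7) − (13)(3.5) = -87.5
M→N: (13)(-5) − (5)(-7) = -30
N→O: (5)(-15) − (-3)(-5) = -90
O→J: (-3)(-6) − (-11)(-15) = -147
Σ = -688.5
Area = |Σ|/2 = 344.25.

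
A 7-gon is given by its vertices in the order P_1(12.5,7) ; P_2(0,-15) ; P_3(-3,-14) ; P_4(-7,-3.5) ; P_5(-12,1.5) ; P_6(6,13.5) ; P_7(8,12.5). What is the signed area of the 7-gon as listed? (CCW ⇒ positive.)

-338.375

Cross-terms: -187.5, -45, -87.5, -52.5, -171, -33, -100.25  ⇒  Σ = -676.75
Signed area = Σ/2 = -338.375 (negative ⇒ clockwise traversal).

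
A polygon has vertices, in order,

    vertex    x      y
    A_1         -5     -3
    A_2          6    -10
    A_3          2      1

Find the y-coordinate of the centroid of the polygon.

Apply the surveyor's formula. First the cross-terms c_i = x_i·y_{i+1} − x_{i+1}·y_i:
  68, 26, -1  ⇒  2A = 93, A = 46.5.
Then Σ (y_i + y_{i+1})·c_i = -1116, so ȳ = -1116 / (6·46.5) = -4.

-4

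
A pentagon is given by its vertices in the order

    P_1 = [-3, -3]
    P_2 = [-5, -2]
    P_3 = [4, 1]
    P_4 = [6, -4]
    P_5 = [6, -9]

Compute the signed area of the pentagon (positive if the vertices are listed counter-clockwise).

Apply the shoelace formula: 2A = Σ (x_i·y_{i+1} − x_{i+1}·y_i), indices taken mod 5.
Cross-terms: -9, 3, -22, -30, -45  ⇒  Σ = -103
Signed area = Σ/2 = -51.5 (negative ⇒ clockwise traversal).

-51.5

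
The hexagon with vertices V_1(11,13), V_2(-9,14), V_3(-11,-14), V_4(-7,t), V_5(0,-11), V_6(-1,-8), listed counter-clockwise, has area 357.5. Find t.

Write out the shoelace sum; only the two edges meeting at V_4 involve t:
2·Area = [((-11)·t − (-7)·(-14)) + ((-7)·(-11) − 0·t)] + 615
       = -11·t + 594 = 715
⇒ t = -11.

-11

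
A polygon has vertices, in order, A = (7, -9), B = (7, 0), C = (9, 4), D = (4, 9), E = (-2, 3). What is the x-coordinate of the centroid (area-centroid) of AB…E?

740/183

Apply Gauss's area formula. First the cross-terms c_i = x_i·y_{i+1} − x_{i+1}·y_i:
  63, 28, 65, 30, -3  ⇒  2A = 183, A = 91.5.
Then Σ (x_i + x_{i+1})·c_i = 2220, so x̄ = 2220 / (6·91.5) = 740/183.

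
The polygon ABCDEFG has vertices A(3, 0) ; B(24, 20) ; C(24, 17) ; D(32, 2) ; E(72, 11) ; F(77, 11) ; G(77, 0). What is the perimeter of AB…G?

180

|AB| = √((21)² + (20)²) = √841 = 29
|BC| = √((0)² + (-3)²) = √9 = 3
|CD| = √((8)² + (-15)²) = √289 = 17
|DE| = √((40)² + (9)²) = √1681 = 41
|EF| = √((5)² + (0)²) = √25 = 5
|FG| = √((0)² + (-11)²) = √121 = 11
|GA| = √((-74)² + (0)²) = √5476 = 74
Perimeter = 29 + 3 + 17 + 41 + 5 + 11 + 74 = 180.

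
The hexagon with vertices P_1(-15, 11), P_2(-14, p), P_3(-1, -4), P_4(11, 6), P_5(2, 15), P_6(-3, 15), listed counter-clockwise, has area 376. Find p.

The doubled signed area Σ (x_i y_{i+1} − x_{i+1} y_i) is linear in p.
With p=0 it equals 668; the coefficient of p is -14 (from the two edges through P_2).
So -14·p + 668 = 2·376 = 752 ⇒ p = -6.

-6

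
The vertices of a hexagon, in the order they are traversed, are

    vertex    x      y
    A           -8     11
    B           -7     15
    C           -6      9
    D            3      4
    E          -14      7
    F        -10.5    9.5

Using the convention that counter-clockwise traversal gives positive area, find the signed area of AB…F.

Apply Gauss's area formula: 2A = Σ (x_i·y_{i+1} − x_{i+1}·y_i), indices taken mod 6.
A→B: (-8)(15) − (-7)(11) = -43
B→C: (-7)(9) − (-6)(15) = 27
C→D: (-6)(4) − (3)(9) = -51
D→E: (3)(7) − (-14)(4) = 77
E→F: (-14)(9.5) − (-10.5)(7) = -59.5
F→A: (-10.5)(11) − (-8)(9.5) = -39.5
Σ = -89
Signed area = Σ/2 = -44.5 (negative ⇒ clockwise traversal).

-44.5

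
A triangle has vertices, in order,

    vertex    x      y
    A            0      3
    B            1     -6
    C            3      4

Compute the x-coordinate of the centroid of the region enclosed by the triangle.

4/3

Apply Gauss's area formula. First the cross-terms c_i = x_i·y_{i+1} − x_{i+1}·y_i:
  -3, 22, 9  ⇒  2A = 28, A = 14.
Then Σ (x_i + x_{i+1})·c_i = 112, so x̄ = 112 / (6·14) = 4/3.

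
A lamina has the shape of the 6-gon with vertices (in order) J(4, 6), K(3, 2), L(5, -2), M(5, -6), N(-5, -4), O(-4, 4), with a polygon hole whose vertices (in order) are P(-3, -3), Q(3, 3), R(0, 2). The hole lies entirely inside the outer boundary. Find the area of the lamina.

Outer boundary:
Apply the shoelace formula: 2A = Σ (x_i·y_{i+1} − x_{i+1}·y_i), indices taken mod 6.
Cross-terms: -10, -16, -20, -50, -36, -40  ⇒  Σ = -172
Area = |Σ|/2 = 86.
Hole:
Cross-terms: 0, 6, 6  ⇒  Σ = 12
Area = |Σ|/2 = 6.
Net area = 86 − 6 = 80.

80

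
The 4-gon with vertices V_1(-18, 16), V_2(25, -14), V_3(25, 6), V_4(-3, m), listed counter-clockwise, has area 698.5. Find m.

Write out the shoelace sum; only the two edges meeting at V_4 involve m:
2·Area = [(25·m − (-3)·6) + ((-3)·16 − (-18)·m)] + 352
       = 43·m + 322 = 1397
⇒ m = 25.

25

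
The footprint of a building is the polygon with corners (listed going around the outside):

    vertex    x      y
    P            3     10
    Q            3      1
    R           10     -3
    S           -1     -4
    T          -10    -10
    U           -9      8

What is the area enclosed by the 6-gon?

201.5

Σ = (-27) + (-19) + (-43) + (-30) + (-170) + (-114) = -403
Area = |Σ|/2 = 201.5.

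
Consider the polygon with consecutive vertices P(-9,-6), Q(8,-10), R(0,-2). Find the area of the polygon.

52

Apply the shoelace formula: 2A = Σ (x_i·y_{i+1} − x_{i+1}·y_i), indices taken mod 3.
Σ = (138) + (-16) + (-18) = 104
Area = |Σ|/2 = 52.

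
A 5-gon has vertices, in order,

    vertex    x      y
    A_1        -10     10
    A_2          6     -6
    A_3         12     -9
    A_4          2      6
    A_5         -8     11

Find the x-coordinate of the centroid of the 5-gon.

1

Apply the shoelace formula. First the cross-terms c_i = x_i·y_{i+1} − x_{i+1}·y_i:
  0, 18, 90, 70, 30  ⇒  2A = 208, A = 104.
Then Σ (x_i + x_{i+1})·c_i = 624, so x̄ = 624 / (6·104) = 1.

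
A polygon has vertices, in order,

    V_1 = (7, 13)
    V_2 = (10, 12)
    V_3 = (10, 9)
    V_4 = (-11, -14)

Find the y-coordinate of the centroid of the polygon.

85/27

Apply Gauss's area formula. First the cross-terms c_i = x_i·y_{i+1} − x_{i+1}·y_i:
  -46, -30, -41, -45  ⇒  2A = -162, A = -81.
Then Σ (y_i + y_{i+1})·c_i = -1530, so ȳ = -1530 / (6·(-81)) = 85/27.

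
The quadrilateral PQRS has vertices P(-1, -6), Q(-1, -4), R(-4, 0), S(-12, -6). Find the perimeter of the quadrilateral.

|PQ| = √((0)² + (2)²) = √4 = 2
|QR| = √((-3)² + (4)²) = √25 = 5
|RS| = √((-8)² + (-6)²) = √100 = 10
|SP| = √((11)² + (0)²) = √121 = 11
Perimeter = 2 + 5 + 10 + 11 = 28.

28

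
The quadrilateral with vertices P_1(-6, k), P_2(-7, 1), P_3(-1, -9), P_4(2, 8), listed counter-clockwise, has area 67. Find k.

2

The doubled signed area Σ (x_i y_{i+1} − x_{i+1} y_i) is linear in k.
With k=0 it equals 116; the coefficient of k is 9 (from the two edges through P_1).
So 9·k + 116 = 2·67 = 134 ⇒ k = 2.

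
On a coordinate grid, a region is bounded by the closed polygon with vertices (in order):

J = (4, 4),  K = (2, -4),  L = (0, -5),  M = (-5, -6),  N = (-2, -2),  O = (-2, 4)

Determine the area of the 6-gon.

Σ = (-24) + (-10) + (-25) + (-2) + (-12) + (-24) = -97
Area = |Σ|/2 = 48.5.

48.5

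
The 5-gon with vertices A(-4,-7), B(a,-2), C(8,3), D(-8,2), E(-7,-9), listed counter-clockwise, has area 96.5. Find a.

Write out the shoelace sum; only the two edges meeting at B involve a:
2·Area = [((-4)·(-2) − a·(-7)) + (a·3 − 8·(-2))] + 139
       = 10·a + 163 = 193
⇒ a = 3.

3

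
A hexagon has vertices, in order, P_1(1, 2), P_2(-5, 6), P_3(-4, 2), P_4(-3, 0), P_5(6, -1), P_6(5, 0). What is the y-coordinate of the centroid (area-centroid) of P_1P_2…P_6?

Apply the surveyor's formula. First the cross-terms c_i = x_i·y_{i+1} − x_{i+1}·y_i:
  16, 14, 6, 3, 5, 10  ⇒  2A = 54, A = 27.
Then Σ (y_i + y_{i+1})·c_i = 264, so ȳ = 264 / (6·27) = 44/27.

44/27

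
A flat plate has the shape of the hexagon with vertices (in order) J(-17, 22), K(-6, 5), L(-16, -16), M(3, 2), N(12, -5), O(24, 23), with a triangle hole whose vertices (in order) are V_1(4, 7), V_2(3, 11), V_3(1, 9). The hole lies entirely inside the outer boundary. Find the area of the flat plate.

752.5

Outer boundary:
Apply the shoelace formula: 2A = Σ (x_i·y_{i+1} − x_{i+1}·y_i), indices taken mod 6.
Σ = (47) + (176) + (16) + (-39) + (396) + (919) = 1515
Area = |Σ|/2 = 757.5.
Hole:
Apply the shoelace (surveyor's) formula: 2A = Σ (x_i·y_{i+1} − x_{i+1}·y_i), indices taken mod 3.
Cross-terms: 23, 16, -29  ⇒  Σ = 10
Area = |Σ|/2 = 5.
Net area = 757.5 − 5 = 752.5.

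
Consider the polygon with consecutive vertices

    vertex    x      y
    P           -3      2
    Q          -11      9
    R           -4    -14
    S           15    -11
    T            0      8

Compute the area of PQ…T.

291.5

Σ = (-5) + (190) + (254) + (120) + (24) = 583
Area = |Σ|/2 = 291.5.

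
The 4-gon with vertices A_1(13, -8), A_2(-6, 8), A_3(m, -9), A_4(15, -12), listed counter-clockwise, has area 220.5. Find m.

-8

Write out the shoelace sum; only the two edges meeting at A_3 involve m:
2·Area = [((-6)·(-9) − m·8) + (m·(-12) − 15·(-9))] + 92
       = -20·m + 281 = 441
⇒ m = -8.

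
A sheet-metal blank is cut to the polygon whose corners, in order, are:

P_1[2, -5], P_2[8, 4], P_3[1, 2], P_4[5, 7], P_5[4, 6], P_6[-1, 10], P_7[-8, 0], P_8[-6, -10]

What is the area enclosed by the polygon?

157.5

Apply the shoelace (surveyor's) formula: 2A = Σ (x_i·y_{i+1} − x_{i+1}·y_i), indices taken mod 8.
P_1→P_2: (2)(4) − (8)(-5) = 48
P_2→P_3: (8)(2) − (1)(4) = 12
P_3→P_4: (1)(7) − (5)(2) = -3
P_4→P_5: (5)(6) − (4)(7) = 2
P_5→P_6: (4)(10) − (-1)(6) = 46
P_6→P_7: (-1)(0) − (-8)(10) = 80
P_7→P_8: (-8)(-10) − (-6)(0) = 80
P_8→P_1: (-6)(-5) − (2)(-10) = 50
Σ = 315
Area = |Σ|/2 = 157.5.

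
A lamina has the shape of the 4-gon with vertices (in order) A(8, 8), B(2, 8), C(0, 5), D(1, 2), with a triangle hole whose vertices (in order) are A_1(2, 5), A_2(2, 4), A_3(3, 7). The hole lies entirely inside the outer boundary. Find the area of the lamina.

22

Outer boundary:
Σ = (48) + (10) + (-5) + (-8) = 45
Area = |Σ|/2 = 22.5.
Hole:
Apply the shoelace (surveyor's) formula: 2A = Σ (x_i·y_{i+1} − x_{i+1}·y_i), indices taken mod 3.
Σ = (-2) + (2) + (1) = 1
Area = |Σ|/2 = 0.5.
Net area = 22.5 − 0.5 = 22.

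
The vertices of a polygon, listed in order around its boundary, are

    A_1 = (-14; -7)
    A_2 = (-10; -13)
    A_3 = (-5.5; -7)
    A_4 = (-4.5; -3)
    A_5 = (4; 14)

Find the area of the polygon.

Apply Gauss's area formula: 2A = Σ (x_i·y_{i+1} − x_{i+1}·y_i), indices taken mod 5.
A_1→A_2: (-14)(-13) − (-10)(-7) = 112
A_2→A_3: (-10)(-7) − (-5.5)(-13) = -1.5
A_3→A_4: (-5.5)(-3) − (-4.5)(-7) = -15
A_4→A_5: (-4.5)(14) − (4)(-3) = -51
A_5→A_1: (4)(-7) − (-14)(14) = 168
Σ = 212.5
Area = |Σ|/2 = 106.25.

106.25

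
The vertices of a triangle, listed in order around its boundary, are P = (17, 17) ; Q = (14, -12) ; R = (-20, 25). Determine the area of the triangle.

Apply the shoelace (surveyor's) formula: 2A = Σ (x_i·y_{i+1} − x_{i+1}·y_i), indices taken mod 3.
Σ = (-442) + (110) + (-765) = -1097
Area = |Σ|/2 = 548.5.

548.5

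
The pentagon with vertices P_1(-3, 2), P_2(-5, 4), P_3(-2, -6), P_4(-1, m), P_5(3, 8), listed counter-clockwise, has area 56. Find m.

-12

Write out the shoelace sum; only the two edges meeting at P_4 involve m:
2·Area = [((-2)·m − (-1)·(-6)) + ((-1)·8 − 3·m)] + 66
       = -5·m + 52 = 112
⇒ m = -12.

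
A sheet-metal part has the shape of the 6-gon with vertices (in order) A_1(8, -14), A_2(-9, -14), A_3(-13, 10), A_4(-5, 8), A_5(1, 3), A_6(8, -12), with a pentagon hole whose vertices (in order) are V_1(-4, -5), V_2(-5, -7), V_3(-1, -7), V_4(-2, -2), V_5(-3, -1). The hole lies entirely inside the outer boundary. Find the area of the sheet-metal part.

Outer boundary:
Apply the surveyor's formula: 2A = Σ (x_i·y_{i+1} − x_{i+1}·y_i), indices taken mod 6.
Σ = (-238) + (-272) + (-54) + (-23) + (-36) + (-16) = -639
Area = |Σ|/2 = 319.5.
Hole:
Apply the shoelace formula: 2A = Σ (x_i·y_{i+1} − x_{i+1}·y_i), indices taken mod 5.
Σ = (3) + (28) + (-12) + (-4) + (11) = 26
Area = |Σ|/2 = 13.
Net area = 319.5 − 13 = 306.5.

306.5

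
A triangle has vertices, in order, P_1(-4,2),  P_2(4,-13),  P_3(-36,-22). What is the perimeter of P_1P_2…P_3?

98

|P_1P_2| = √((8)² + (-15)²) = √289 = 17
|P_2P_3| = √((-40)² + (-9)²) = √1681 = 41
|P_3P_1| = √((32)² + (24)²) = √1600 = 40
Perimeter = 17 + 41 + 40 = 98.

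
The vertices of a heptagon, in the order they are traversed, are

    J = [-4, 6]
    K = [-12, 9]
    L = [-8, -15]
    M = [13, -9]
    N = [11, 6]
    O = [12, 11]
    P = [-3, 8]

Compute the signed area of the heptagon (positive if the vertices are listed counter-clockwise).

462

Apply the surveyor's formula: 2A = Σ (x_i·y_{i+1} − x_{i+1}·y_i), indices taken mod 7.
J→K: (-4)(9) − (-12)(6) = 36
K→L: (-12)(-15) − (-8)(9) = 252
L→M: (-8)(-9) − (13)(-15) = 267
M→N: (13)(6) − (11)(-9) = 177
N→O: (11)(11) − (12)(6) = 49
O→P: (12)(8) − (-3)(11) = 129
P→J: (-3)(6) − (-4)(8) = 14
Σ = 924
Signed area = Σ/2 = 462 (positive ⇒ counter-clockwise traversal).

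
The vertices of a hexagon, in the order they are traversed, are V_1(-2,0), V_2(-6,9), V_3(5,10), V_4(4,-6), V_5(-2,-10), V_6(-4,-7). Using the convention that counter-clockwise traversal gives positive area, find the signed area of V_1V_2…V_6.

Apply the shoelace (surveyor's) formula: 2A = Σ (x_i·y_{i+1} − x_{i+1}·y_i), indices taken mod 6.
Cross-terms: -18, -105, -70, -52, -26, -14  ⇒  Σ = -285
Signed area = Σ/2 = -142.5 (negative ⇒ clockwise traversal).

-142.5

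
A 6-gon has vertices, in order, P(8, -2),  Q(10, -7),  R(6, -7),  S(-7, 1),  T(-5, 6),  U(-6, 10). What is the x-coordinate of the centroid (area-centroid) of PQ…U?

Apply the shoelace (surveyor's) formula. First the cross-terms c_i = x_i·y_{i+1} − x_{i+1}·y_i:
  -36, -28, -43, -37, -14, -68  ⇒  2A = -226, A = -113.
Then Σ (x_i + x_{i+1})·c_i = -591, so x̄ = -591 / (6·(-113)) = 197/226.

197/226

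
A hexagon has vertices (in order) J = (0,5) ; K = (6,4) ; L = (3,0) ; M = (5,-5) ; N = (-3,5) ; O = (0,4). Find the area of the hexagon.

29.5

Apply the surveyor's formula: 2A = Σ (x_i·y_{i+1} − x_{i+1}·y_i), indices taken mod 6.
Σ = (-30) + (-12) + (-15) + (10) + (-12) + (0) = -59
Area = |Σ|/2 = 29.5.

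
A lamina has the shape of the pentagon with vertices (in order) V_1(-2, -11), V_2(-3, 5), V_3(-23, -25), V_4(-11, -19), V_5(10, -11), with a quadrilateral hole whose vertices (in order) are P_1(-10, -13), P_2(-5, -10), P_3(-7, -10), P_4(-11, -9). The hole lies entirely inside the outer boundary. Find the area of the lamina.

233.5

Outer boundary:
Σ = (-43) + (190) + (162) + (311) + (-132) = 488
Area = |Σ|/2 = 244.
Hole:
Apply Gauss's area formula: 2A = Σ (x_i·y_{i+1} − x_{i+1}·y_i), indices taken mod 4.
Σ = (35) + (-20) + (-47) + (53) = 21
Area = |Σ|/2 = 10.5.
Net area = 244 − 10.5 = 233.5.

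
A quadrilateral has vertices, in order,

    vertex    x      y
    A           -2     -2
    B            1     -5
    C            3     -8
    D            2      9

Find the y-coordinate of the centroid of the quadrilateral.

Apply the shoelace formula. First the cross-terms c_i = x_i·y_{i+1} − x_{i+1}·y_i:
  12, 7, 43, 14  ⇒  2A = 76, A = 38.
Then Σ (y_i + y_{i+1})·c_i = -34, so ȳ = -34 / (6·38) = -17/114.

-17/114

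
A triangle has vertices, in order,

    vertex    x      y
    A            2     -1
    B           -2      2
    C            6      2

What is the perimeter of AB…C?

|AB| = √((-4)² + (3)²) = √25 = 5
|BC| = √((8)² + (0)²) = √64 = 8
|CA| = √((-4)² + (-3)²) = √25 = 5
Perimeter = 5 + 8 + 5 = 18.

18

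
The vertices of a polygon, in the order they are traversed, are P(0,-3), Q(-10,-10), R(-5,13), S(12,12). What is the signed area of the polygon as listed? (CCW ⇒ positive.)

Apply the surveyor's formula: 2A = Σ (x_i·y_{i+1} − x_{i+1}·y_i), indices taken mod 4.
P→Q: (0)(-10) − (-10)(-3) = -30
Q→R: (-10)(13) − (-5)(-10) = -180
R→S: (-5)(12) − (12)(13) = -216
S→P: (12)(-3) − (0)(12) = -36
Σ = -462
Signed area = Σ/2 = -231 (negative ⇒ clockwise traversal).

-231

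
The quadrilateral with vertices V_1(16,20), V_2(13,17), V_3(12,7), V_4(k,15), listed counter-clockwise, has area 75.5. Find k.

24

The doubled signed area Σ (x_i y_{i+1} − x_{i+1} y_i) is linear in k.
With k=0 it equals -161; the coefficient of k is 13 (from the two edges through V_4).
So 13·k + -161 = 2·75.5 = 151 ⇒ k = 24.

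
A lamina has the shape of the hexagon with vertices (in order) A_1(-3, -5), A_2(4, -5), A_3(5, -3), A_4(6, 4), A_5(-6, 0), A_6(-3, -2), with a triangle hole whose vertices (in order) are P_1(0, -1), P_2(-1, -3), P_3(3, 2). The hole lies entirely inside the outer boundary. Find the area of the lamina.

64

Outer boundary:
Apply Gauss's area formula: 2A = Σ (x_i·y_{i+1} − x_{i+1}·y_i), indices taken mod 6.
A_1→A_2: (-3)(-5) − (4)(-5) = 35
A_2→A_3: (4)(-3) − (5)(-5) = 13
A_3→A_4: (5)(4) − (6)(-3) = 38
A_4→A_5: (6)(0) − (-6)(4) = 24
A_5→A_6: (-6)(-2) − (-3)(0) = 12
A_6→A_1: (-3)(-5) − (-3)(-2) = 9
Σ = 131
Area = |Σ|/2 = 65.5.
Hole:
P_1→P_2: (0)(-3) − (-1)(-1) = -1
P_2→P_3: (-1)(2) − (3)(-3) = 7
P_3→P_1: (3)(-1) − (0)(2) = -3
Σ = 3
Area = |Σ|/2 = 1.5.
Net area = 65.5 − 1.5 = 64.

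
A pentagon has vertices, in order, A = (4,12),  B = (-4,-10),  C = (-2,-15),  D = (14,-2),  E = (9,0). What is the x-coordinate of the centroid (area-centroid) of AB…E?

691/194

Apply the surveyor's formula. First the cross-terms c_i = x_i·y_{i+1} − x_{i+1}·y_i:
  8, 40, 214, 18, 108  ⇒  2A = 388, A = 194.
Then Σ (x_i + x_{i+1})·c_i = 4146, so x̄ = 4146 / (6·194) = 691/194.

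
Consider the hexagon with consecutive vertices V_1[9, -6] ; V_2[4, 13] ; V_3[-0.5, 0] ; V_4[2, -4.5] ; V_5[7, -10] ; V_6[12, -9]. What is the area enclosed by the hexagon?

Cross-terms: 141, 6.5, 2.25, 11.5, 57, 9  ⇒  Σ = 227.25
Area = |Σ|/2 = 113.625.

113.625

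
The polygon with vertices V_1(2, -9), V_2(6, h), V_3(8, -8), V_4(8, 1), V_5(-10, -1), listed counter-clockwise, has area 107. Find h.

-7

Write out the shoelace sum; only the two edges meeting at V_2 involve h:
2·Area = [(2·h − 6·(-9)) + (6·(-8) − 8·h)] + 166
       = -6·h + 172 = 214
⇒ h = -7.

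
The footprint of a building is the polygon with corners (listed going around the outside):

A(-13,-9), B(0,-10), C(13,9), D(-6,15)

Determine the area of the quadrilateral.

379

Σ = (130) + (130) + (249) + (249) = 758
Area = |Σ|/2 = 379.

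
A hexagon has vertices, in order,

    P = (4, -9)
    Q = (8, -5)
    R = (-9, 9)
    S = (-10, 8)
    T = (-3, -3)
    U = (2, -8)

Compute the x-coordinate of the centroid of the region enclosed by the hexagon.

Apply Gauss's area formula. First the cross-terms c_i = x_i·y_{i+1} − x_{i+1}·y_i:
  52, 27, 18, 54, 30, 14  ⇒  2A = 195, A = 97.5.
Then Σ (x_i + x_{i+1})·c_i = -393, so x̄ = -393 / (6·97.5) = -131/195.

-131/195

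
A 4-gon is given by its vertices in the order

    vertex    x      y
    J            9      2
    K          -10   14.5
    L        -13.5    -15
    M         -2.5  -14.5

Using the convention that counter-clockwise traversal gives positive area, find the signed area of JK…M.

Apply the surveyor's formula: 2A = Σ (x_i·y_{i+1} − x_{i+1}·y_i), indices taken mod 4.
Σ = (150.5) + (345.75) + (158.25) + (125.5) = 780
Signed area = Σ/2 = 390 (positive ⇒ counter-clockwise traversal).

390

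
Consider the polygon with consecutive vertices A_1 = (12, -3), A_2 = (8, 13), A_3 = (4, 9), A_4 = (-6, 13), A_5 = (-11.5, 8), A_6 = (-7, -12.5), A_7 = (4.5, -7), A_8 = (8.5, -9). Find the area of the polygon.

Apply the shoelace (surveyor's) formula: 2A = Σ (x_i·y_{i+1} − x_{i+1}·y_i), indices taken mod 8.
Σ = (180) + (20) + (106) + (101.5) + (199.75) + (105.25) + (19) + (82.5) = 814
Area = |Σ|/2 = 407.

407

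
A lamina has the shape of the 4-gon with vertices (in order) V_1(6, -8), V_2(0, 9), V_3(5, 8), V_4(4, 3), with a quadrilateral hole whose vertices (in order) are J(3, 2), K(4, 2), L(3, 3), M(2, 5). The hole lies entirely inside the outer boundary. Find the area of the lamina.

Outer boundary:
Apply the shoelace (surveyor's) formula: 2A = Σ (x_i·y_{i+1} − x_{i+1}·y_i), indices taken mod 4.
Σ = (54) + (-45) + (-17) + (-50) = -58
Area = |Σ|/2 = 29.
Hole:
Apply the shoelace (surveyor's) formula: 2A = Σ (x_i·y_{i+1} − x_{i+1}·y_i), indices taken mod 4.
J→K: (3)(2) − (4)(2) = -2
K→L: (4)(3) − (3)(2) = 6
L→M: (3)(5) − (2)(3) = 9
M→J: (2)(2) − (3)(5) = -11
Σ = 2
Area = |Σ|/2 = 1.
Net area = 29 − 1 = 28.

28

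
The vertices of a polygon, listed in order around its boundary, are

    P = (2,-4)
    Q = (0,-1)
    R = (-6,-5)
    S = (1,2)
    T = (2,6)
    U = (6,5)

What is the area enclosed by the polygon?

Cross-terms: -2, -6, -7, 2, -26, -34  ⇒  Σ = -73
Area = |Σ|/2 = 36.5.

36.5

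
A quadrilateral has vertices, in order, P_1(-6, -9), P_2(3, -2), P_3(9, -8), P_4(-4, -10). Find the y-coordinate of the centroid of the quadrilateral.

Apply the surveyor's formula. First the cross-terms c_i = x_i·y_{i+1} − x_{i+1}·y_i:
  39, -6, -122, -24  ⇒  2A = -113, A = -56.5.
Then Σ (y_i + y_{i+1})·c_i = 2283, so ȳ = 2283 / (6·(-56.5)) = -761/113.

-761/113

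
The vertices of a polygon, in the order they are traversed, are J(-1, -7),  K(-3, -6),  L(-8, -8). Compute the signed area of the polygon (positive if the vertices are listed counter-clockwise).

Σ = (-15) + (-24) + (48) = 9
Signed area = Σ/2 = 4.5 (positive ⇒ counter-clockwise traversal).

4.5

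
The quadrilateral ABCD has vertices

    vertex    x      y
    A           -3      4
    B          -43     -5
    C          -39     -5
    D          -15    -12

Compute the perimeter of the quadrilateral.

90

|AB| = √((-40)² + (-9)²) = √1681 = 41
|BC| = √((4)² + (0)²) = √16 = 4
|CD| = √((24)² + (-7)²) = √625 = 25
|DA| = √((12)² + (16)²) = √400 = 20
Perimeter = 41 + 4 + 25 + 20 = 90.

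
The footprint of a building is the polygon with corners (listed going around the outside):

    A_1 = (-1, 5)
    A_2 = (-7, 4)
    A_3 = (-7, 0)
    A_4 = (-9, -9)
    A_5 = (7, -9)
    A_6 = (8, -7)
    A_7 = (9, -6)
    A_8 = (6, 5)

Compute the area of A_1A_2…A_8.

Cross-terms: 31, 28, 63, 144, 23, 15, 81, 35  ⇒  Σ = 420
Area = |Σ|/2 = 210.

210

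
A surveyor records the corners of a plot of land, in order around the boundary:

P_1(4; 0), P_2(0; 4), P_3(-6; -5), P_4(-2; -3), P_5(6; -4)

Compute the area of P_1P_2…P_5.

Apply Gauss's area formula: 2A = Σ (x_i·y_{i+1} − x_{i+1}·y_i), indices taken mod 5.
Σ = (16) + (24) + (8) + (26) + (16) = 90
Area = |Σ|/2 = 45.

45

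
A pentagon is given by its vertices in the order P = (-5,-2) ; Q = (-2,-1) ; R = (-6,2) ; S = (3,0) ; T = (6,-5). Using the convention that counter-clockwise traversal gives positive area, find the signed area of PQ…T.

Apply the shoelace (surveyor's) formula: 2A = Σ (x_i·y_{i+1} − x_{i+1}·y_i), indices taken mod 5.
Σ = (1) + (-10) + (-6) + (-15) + (-37) = -67
Signed area = Σ/2 = -33.5 (negative ⇒ clockwise traversal).

-33.5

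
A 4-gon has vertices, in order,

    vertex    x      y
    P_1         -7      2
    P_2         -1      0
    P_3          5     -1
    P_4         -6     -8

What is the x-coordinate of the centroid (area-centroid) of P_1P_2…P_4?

-102/37

Apply Gauss's area formula. First the cross-terms c_i = x_i·y_{i+1} − x_{i+1}·y_i:
  2, 1, -46, -68  ⇒  2A = -111, A = -55.5.
Then Σ (x_i + x_{i+1})·c_i = 918, so x̄ = 918 / (6·(-55.5)) = -102/37.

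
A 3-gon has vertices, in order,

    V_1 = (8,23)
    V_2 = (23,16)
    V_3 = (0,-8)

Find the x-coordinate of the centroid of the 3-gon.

Apply the surveyor's formula. First the cross-terms c_i = x_i·y_{i+1} − x_{i+1}·y_i:
  -401, -184, 64  ⇒  2A = -521, A = -260.5.
Then Σ (x_i + x_{i+1})·c_i = -16151, so x̄ = -16151 / (6·(-260.5)) = 31/3.

31/3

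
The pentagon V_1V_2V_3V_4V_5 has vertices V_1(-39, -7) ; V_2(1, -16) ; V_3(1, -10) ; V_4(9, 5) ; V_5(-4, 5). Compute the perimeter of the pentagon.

114

|V_1V_2| = √((40)² + (-9)²) = √1681 = 41
|V_2V_3| = √((0)² + (6)²) = √36 = 6
|V_3V_4| = √((8)² + (15)²) = √289 = 17
|V_4V_5| = √((-13)² + (0)²) = √169 = 13
|V_5V_1| = √((-35)² + (-12)²) = √1369 = 37
Perimeter = 41 + 6 + 17 + 13 + 37 = 114.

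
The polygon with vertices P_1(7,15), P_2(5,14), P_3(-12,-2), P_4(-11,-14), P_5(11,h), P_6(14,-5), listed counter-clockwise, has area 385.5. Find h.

Write out the shoelace sum; only the two edges meeting at P_5 involve h:
2·Area = [((-11)·h − 11·(-14)) + (11·(-5) − 14·h)] + 572
       = -25·h + 671 = 771
⇒ h = -4.

-4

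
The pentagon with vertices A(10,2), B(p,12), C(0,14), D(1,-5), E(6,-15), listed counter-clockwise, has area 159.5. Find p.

3

The doubled signed area Σ (x_i y_{i+1} − x_{i+1} y_i) is linear in p.
With p=0 it equals 283; the coefficient of p is 12 (from the two edges through B).
So 12·p + 283 = 2·159.5 = 319 ⇒ p = 3.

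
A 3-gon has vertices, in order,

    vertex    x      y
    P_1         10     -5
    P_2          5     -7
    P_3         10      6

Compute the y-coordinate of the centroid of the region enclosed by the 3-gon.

Apply the shoelace formula. First the cross-terms c_i = x_i·y_{i+1} − x_{i+1}·y_i:
  -45, 100, -110  ⇒  2A = -55, A = -27.5.
Then Σ (y_i + y_{i+1})·c_i = 330, so ȳ = 330 / (6·(-27.5)) = -2.

-2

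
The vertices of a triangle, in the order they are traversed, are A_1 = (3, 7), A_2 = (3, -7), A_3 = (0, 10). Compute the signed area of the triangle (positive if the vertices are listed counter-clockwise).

Apply the shoelace formula: 2A = Σ (x_i·y_{i+1} − x_{i+1}·y_i), indices taken mod 3.
Σ = (-42) + (30) + (-30) = -42
Signed area = Σ/2 = -21 (negative ⇒ clockwise traversal).

-21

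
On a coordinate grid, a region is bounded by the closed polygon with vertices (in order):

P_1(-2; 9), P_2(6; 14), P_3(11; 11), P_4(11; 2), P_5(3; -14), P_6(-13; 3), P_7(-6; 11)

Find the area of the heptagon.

Σ = (-82) + (-88) + (-99) + (-160) + (-173) + (-125) + (-32) = -759
Area = |Σ|/2 = 379.5.

379.5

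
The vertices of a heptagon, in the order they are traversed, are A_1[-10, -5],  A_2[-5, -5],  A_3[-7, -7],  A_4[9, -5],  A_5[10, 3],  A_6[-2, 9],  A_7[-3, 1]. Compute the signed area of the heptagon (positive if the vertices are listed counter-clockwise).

173

Σ = (25) + (0) + (98) + (77) + (96) + (25) + (25) = 346
Signed area = Σ/2 = 173 (positive ⇒ counter-clockwise traversal).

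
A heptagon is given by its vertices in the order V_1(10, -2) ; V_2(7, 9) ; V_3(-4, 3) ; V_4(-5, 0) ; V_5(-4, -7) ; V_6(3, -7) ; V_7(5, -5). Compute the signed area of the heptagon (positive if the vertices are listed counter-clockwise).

160

Σ = (104) + (57) + (15) + (35) + (49) + (20) + (40) = 320
Signed area = Σ/2 = 160 (positive ⇒ counter-clockwise traversal).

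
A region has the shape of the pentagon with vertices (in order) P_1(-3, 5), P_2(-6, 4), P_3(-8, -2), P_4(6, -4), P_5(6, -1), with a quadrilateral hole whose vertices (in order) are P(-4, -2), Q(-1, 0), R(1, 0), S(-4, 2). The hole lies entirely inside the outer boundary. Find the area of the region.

67.5

Outer boundary:
Apply Gauss's area formula: 2A = Σ (x_i·y_{i+1} − x_{i+1}·y_i), indices taken mod 5.
P_1→P_2: (-3)(4) − (-6)(5) = 18
P_2→P_3: (-6)(-2) − (-8)(4) = 44
P_3→P_4: (-8)(-4) − (6)(-2) = 44
P_4→P_5: (6)(-1) − (6)(-4) = 18
P_5→P_1: (6)(5) − (-3)(-1) = 27
Σ = 151
Area = |Σ|/2 = 75.5.
Hole:
Apply the shoelace formula: 2A = Σ (x_i·y_{i+1} − x_{i+1}·y_i), indices taken mod 4.
Σ = (-2) + (0) + (2) + (16) = 16
Area = |Σ|/2 = 8.
Net area = 75.5 − 8 = 67.5.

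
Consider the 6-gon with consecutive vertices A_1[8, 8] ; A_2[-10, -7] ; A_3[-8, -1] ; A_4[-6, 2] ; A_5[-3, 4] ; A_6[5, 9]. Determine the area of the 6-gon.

70.5

Σ = (24) + (-46) + (-22) + (-18) + (-47) + (-32) = -141
Area = |Σ|/2 = 70.5.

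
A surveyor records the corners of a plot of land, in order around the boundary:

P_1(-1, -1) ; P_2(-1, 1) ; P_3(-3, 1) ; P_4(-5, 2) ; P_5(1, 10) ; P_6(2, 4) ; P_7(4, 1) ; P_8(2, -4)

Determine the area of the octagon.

Apply the shoelace (surveyor's) formula: 2A = Σ (x_i·y_{i+1} − x_{i+1}·y_i), indices taken mod 8.
Cross-terms: -2, 2, -1, -52, -16, -14, -18, -6  ⇒  Σ = -107
Area = |Σ|/2 = 53.5.

53.5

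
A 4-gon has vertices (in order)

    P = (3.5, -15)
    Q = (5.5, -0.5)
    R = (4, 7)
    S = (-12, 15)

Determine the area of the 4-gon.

Σ = (80.75) + (40.5) + (144) + (127.5) = 392.75
Area = |Σ|/2 = 196.375.

196.375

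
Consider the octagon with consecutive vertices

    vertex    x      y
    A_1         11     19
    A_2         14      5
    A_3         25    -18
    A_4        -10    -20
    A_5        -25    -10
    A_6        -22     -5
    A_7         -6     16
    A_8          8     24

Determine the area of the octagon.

1264.5

Cross-terms: -211, -377, -680, -400, -95, -382, -272, -112  ⇒  Σ = -2529
Area = |Σ|/2 = 1264.5.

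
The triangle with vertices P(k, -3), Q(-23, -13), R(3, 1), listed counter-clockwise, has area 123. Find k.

The doubled signed area Σ (x_i y_{i+1} − x_{i+1} y_i) is linear in k.
With k=0 it equals -62; the coefficient of k is -14 (from the two edges through P).
So -14·k + -62 = 2·123 = 246 ⇒ k = -22.

-22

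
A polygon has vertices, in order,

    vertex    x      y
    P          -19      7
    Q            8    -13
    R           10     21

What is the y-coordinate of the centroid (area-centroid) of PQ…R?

5

Apply the surveyor's formula. First the cross-terms c_i = x_i·y_{i+1} − x_{i+1}·y_i:
  191, 298, 469  ⇒  2A = 958, A = 479.
Then Σ (y_i + y_{i+1})·c_i = 14370, so ȳ = 14370 / (6·479) = 5.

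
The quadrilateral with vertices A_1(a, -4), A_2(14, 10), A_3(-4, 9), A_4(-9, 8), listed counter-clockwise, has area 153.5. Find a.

0

Write out the shoelace sum; only the two edges meeting at A_1 involve a:
2·Area = [((-9)·(-4) − a·8) + (a·10 − 14·(-4))] + 215
       = 2·a + 307 = 307
⇒ a = 0.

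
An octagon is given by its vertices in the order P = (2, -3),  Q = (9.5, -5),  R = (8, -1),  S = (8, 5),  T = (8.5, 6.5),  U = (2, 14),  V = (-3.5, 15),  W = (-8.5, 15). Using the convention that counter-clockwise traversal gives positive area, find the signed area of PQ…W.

Apply the surveyor's formula: 2A = Σ (x_i·y_{i+1} − x_{i+1}·y_i), indices taken mod 8.
Σ = (18.5) + (30.5) + (48) + (9.5) + (106) + (79) + (75) + (-4.5) = 362
Signed area = Σ/2 = 181 (positive ⇒ counter-clockwise traversal).

181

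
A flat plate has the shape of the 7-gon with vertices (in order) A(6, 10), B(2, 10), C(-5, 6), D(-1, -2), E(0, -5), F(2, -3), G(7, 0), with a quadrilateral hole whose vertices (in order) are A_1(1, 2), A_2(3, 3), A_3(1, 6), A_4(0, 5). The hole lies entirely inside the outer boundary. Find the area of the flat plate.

106

Outer boundary:
Σ = (40) + (62) + (16) + (5) + (10) + (21) + (70) = 224
Area = |Σ|/2 = 112.
Hole:
Apply Gauss's area formula: 2A = Σ (x_i·y_{i+1} − x_{i+1}·y_i), indices taken mod 4.
Σ = (-3) + (15) + (5) + (-5) = 12
Area = |Σ|/2 = 6.
Net area = 112 − 6 = 106.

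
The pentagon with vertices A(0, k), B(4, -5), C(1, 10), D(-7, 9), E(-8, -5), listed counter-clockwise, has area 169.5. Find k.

Write out the shoelace sum; only the two edges meeting at A involve k:
2·Area = [((-8)·k − 0·(-5)) + (0·(-5) − 4·k)] + 231
       = -12·k + 231 = 339
⇒ k = -9.

-9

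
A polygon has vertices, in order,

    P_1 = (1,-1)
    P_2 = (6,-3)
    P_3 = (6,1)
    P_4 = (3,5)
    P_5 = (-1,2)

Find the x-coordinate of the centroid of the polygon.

Apply the shoelace (surveyor's) formula. First the cross-terms c_i = x_i·y_{i+1} − x_{i+1}·y_i:
  3, 24, 27, 11, -1  ⇒  2A = 64, A = 32.
Then Σ (x_i + x_{i+1})·c_i = 574, so x̄ = 574 / (6·32) = 287/96.

287/96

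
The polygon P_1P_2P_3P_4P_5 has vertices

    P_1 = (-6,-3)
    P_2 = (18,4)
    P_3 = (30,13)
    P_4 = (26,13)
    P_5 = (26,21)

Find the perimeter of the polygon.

92

|P_1P_2| = √((24)² + (7)²) = √625 = 25
|P_2P_3| = √((12)² + (9)²) = √225 = 15
|P_3P_4| = √((-4)² + (0)²) = √16 = 4
|P_4P_5| = √((0)² + (8)²) = √64 = 8
|P_5P_1| = √((-32)² + (-24)²) = √1600 = 40
Perimeter = 25 + 15 + 4 + 8 + 40 = 92.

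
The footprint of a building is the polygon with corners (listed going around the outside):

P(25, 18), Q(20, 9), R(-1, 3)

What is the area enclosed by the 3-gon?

79.5

Σ = (-135) + (69) + (-93) = -159
Area = |Σ|/2 = 79.5.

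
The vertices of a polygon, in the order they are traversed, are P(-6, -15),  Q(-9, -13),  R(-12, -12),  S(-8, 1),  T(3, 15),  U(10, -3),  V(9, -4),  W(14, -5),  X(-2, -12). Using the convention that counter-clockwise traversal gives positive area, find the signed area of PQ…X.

-358.5

Cross-terms: -57, -48, -108, -123, -159, -13, 11, -178, -42  ⇒  Σ = -717
Signed area = Σ/2 = -358.5 (negative ⇒ clockwise traversal).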